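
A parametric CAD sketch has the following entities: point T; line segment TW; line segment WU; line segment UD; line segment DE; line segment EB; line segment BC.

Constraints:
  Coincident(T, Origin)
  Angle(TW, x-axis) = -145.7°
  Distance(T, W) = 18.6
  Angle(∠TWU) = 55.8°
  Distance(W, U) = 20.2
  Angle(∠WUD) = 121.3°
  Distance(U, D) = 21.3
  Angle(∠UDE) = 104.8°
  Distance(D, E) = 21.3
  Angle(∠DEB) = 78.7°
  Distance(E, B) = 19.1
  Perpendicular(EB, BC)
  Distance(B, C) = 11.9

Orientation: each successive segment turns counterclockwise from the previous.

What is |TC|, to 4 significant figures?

6.536

T is at the origin; TW runs at -145.7° with length 18.6, so W = (-15.37, -10.48). ∠TWU = 55.8° gives WU at -21.50° from the x-axis; with |WU| = 20.2, U = (3.429, -17.88). ∠WUD = 121.3° gives UD at 37.20° from the x-axis; with |UD| = 21.3, D = (20.40, -5.007). ∠UDE = 104.8° gives DE at 112.4° from the x-axis; with |DE| = 21.3, E = (12.28, 14.69). ∠DEB = 78.7° gives EB at -146.3° from the x-axis; with |EB| = 19.1, B = (-3.612, 4.088). The perpendicularity gives BC at right angles to EB, so BC runs at -56.30°; with |BC| = 11.9, C = (2.991, -5.812). Then |TC| = |C − T| = 6.536.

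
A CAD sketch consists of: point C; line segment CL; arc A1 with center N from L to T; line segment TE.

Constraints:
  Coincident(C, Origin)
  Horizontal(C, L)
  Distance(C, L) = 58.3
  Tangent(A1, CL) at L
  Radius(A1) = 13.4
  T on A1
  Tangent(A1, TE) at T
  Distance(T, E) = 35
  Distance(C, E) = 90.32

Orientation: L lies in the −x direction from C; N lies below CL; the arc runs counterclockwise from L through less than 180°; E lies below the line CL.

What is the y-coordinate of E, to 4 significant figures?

-45.14

Checks: ∠(NL, LC) = 90.00° ✓; |NT| = 13.40 ✓; ∠(NT, TE) = 90.00° ✓; |TE| = 35.00 ✓; |CE| = 90.32 ✓.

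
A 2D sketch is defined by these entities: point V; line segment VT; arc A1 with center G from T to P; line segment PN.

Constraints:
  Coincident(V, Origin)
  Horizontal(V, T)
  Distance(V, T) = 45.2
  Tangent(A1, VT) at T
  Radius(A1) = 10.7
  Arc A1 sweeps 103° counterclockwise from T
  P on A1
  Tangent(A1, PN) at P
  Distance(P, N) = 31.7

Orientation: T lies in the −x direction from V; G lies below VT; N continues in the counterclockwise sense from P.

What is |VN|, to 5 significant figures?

65.477

V is at the origin; VT is horizontal with |VT| = 45.2 and T on the −x side, so T = (-45.200, 0.0000). The tangent condition forces GT to be normal to VT, so G = T + (0, -10.7) = (-45.200, -10.700). On A1, T sits at bearing 90° from G; a 103° counterclockwise sweep puts P at bearing 193°, so P = G + 10.7·(cos 193°, sin 193°) = (-55.626, -13.107). Since A1 is tangent to PN there, GP ⟂ PN, so PN runs along (−sin 193°, cos 193°); with |PN| = 31.7, N = (-48.495, -43.995). Then |VN| = |N − V| = 65.477.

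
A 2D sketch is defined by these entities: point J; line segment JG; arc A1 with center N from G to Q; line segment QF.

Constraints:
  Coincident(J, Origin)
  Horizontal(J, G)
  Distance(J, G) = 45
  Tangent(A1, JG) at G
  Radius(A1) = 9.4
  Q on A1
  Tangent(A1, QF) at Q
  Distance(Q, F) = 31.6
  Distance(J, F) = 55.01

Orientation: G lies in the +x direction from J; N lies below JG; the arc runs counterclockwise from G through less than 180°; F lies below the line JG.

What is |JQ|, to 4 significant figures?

36.89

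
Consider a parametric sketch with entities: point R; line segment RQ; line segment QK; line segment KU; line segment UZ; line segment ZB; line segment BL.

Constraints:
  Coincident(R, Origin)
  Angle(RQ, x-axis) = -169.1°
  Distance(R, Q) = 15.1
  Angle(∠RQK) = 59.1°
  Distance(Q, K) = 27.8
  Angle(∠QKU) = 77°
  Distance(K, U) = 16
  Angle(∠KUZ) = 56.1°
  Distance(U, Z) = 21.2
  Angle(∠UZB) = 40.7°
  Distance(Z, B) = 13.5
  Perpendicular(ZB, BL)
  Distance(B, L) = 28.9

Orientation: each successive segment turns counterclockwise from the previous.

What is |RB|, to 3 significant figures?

19.1

R is at the origin; RQ runs at -169.1° with length 15.1, so Q = (-14.8, -2.86). ∠RQK = 59.1° gives QK at -48.2° from the x-axis; with |QK| = 27.8, K = (3.70, -23.6). ∠QKU = 77.0° gives KU at 54.8° from the x-axis; with |KU| = 16.0, U = (12.9, -10.5). ∠KUZ = 56.1° gives UZ at 179° from the x-axis; with |UZ| = 21.2, Z = (-8.27, -10.0). ∠UZB = 40.7° gives ZB at -42.0° from the x-axis; with |ZB| = 13.5, B = (1.76, -19.1). Then |RB| = |B − R| = 19.1.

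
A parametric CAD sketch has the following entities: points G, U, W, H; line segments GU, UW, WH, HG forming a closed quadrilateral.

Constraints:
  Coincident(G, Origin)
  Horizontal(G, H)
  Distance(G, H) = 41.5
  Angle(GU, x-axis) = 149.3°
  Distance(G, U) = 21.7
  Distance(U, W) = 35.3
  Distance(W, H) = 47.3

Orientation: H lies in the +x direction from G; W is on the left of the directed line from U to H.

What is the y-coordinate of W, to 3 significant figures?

33.8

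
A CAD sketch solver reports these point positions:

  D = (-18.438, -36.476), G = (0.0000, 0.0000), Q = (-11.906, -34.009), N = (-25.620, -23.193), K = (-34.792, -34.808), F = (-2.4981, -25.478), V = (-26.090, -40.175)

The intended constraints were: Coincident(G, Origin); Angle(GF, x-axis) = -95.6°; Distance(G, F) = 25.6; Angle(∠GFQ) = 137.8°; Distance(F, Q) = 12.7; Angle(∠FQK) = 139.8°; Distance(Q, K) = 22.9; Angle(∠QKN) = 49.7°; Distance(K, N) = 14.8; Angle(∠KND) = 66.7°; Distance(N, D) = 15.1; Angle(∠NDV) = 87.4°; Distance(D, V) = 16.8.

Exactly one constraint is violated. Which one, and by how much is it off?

Distance(D, V) = 16.8 — off by 8.30.

G = (0.00, 0.00) ✓; GF at -95.60° ✓; |GF| = 25.60 ✓; ∠GFQ = 137.8° ✓; |FQ| = 12.70 ✓; ∠FQK = 139.8° ✓; |QK| = 22.90 ✓; ∠QKN = 49.70° ✓; |KN| = 14.80 ✓; ∠KND = 66.70° ✓; |ND| = 15.10 ✓; ∠NDV = 87.40° ✓; |DV| = 8.499 ✗.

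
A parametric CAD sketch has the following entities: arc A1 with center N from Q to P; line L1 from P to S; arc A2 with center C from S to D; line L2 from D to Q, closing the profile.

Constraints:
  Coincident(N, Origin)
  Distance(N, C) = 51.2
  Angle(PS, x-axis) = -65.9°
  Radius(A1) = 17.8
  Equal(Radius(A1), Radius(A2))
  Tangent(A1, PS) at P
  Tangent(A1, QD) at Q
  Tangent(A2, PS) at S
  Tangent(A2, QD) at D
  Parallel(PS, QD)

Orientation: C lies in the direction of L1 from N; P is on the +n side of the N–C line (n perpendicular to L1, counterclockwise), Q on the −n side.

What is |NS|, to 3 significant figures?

54.2

Tangency of A1 to both parallel lines with radius 17.8 puts P and Q at N ± 17.8·n: P = (16.2, 7.27), Q = (-16.2, -7.27). Equal radii place S and D the same way about C: S = C + 17.8·n = (37.2, -39.5), D = C − 17.8·n = (4.66, -54.0). Then |NS| = |S − N| = 54.2.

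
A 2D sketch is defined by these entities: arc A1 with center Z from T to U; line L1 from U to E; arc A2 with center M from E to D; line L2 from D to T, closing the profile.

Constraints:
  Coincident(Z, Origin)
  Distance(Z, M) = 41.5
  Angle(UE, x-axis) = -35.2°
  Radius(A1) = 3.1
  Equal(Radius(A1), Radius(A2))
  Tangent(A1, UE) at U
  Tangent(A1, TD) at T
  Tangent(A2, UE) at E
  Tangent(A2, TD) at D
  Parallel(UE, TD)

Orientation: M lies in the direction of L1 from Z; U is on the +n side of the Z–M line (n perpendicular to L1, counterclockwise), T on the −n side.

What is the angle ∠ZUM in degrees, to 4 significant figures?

85.73°

Z is at the origin and M lies 41.5 along u from Z, so M = 41.5·u = (33.91, -23.92). Tangency of A1 to both parallel lines with radius 3.1 puts U and T at Z ± 3.1·n: U = (1.787, 2.533), T = (-1.787, -2.533). Then cos ∠ZUM = UZ·UM / (|UZ||UM|), giving 85.73°.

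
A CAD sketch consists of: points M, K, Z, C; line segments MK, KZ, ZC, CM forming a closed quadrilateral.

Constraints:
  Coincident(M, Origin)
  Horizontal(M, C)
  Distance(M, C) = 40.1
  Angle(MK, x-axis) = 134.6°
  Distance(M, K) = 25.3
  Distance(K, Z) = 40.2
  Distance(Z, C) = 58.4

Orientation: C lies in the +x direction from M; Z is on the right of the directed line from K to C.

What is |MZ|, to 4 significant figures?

26.08

Checks: |KZ| = 40.20 ✓; |ZC| = 58.40 ✓.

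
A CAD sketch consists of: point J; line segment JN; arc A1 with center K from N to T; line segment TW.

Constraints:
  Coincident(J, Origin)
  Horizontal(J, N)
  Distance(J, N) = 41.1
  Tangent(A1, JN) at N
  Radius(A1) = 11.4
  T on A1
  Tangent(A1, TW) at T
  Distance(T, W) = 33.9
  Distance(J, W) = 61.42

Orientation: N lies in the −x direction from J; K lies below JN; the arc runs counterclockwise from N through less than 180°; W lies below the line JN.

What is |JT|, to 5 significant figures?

54.005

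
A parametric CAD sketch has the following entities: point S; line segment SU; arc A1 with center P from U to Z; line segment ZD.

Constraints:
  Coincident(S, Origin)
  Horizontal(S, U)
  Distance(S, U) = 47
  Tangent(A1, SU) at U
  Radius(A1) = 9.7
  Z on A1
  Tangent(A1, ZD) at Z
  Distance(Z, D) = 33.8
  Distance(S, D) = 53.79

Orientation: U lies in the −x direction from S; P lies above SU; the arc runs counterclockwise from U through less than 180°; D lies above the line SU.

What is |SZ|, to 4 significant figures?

38.34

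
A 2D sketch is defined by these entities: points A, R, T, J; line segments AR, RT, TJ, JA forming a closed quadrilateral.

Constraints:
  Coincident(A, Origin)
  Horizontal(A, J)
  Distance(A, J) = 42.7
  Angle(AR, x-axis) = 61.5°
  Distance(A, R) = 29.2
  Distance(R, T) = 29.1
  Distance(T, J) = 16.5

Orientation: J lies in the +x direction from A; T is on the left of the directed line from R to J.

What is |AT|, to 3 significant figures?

44.7

A is at the origin; A and J share the same y with |AJ| = 42.7 and J in +x, so J = (42.7, 0). AR runs at 61.5° with |AR| = 29.2, so R = (13.9, 25.7). T is determined by |RT| = 29.1 and |TJ| = 16.5 together: it lies at the intersection of circle(R, 29.1) and circle(J, 16.5). With |RJ| = 38.5, the foot of the radical line on RJ is 26.7 from R and the perpendicular offset is √(29.1² − 26.7²) = 11.5. Taking the left-of-RJ solution: T = (41.5, 16.5).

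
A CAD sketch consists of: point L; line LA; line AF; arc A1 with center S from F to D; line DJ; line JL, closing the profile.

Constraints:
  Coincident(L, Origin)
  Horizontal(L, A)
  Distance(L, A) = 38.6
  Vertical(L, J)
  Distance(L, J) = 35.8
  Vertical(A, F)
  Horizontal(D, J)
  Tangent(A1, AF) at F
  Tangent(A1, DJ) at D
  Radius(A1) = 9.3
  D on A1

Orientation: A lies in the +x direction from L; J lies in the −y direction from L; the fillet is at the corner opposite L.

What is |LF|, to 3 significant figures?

46.8

L is at the origin; LA is horizontal with |LA| = 38.6 and A on the +x side, so A = (38.6, 0.00). L and J share the same x with |LJ| = 35.8 and J on the −y side, so J = (0.00, -35.8). The virtual corner opposite L is at (38.6, -35.8). A1 meets AF tangentially, so SF is at right angles to AF and tangency of A1 to DJ means the radius SD is perpendicular to DJ, with radius 9.3, so the center S sits 9.3 in from both sides at S = (29.3, -26.5). That places the tangent points at F = (38.6, -26.5) on AF and D = (29.3, -35.8) on DJ. Then |LF| = |F − L| = 46.8.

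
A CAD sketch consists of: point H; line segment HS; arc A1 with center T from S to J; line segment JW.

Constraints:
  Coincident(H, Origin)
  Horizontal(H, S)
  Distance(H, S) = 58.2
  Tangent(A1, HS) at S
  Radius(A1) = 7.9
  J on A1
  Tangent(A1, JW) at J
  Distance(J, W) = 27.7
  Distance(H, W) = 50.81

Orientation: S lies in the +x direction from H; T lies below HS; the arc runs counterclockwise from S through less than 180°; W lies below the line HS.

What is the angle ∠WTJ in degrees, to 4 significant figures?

74.08°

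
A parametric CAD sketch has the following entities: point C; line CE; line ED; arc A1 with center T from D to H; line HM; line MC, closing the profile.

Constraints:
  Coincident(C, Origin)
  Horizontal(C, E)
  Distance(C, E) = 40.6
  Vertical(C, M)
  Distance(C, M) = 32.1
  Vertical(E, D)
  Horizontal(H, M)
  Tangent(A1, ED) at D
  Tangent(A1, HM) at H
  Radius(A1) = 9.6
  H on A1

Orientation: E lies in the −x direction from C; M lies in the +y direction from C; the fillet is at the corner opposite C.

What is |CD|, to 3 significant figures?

46.4

C is at the origin; CE is horizontal with |CE| = 40.6 and E on the −x side, so E = (-40.6, 0.00). CM is vertical with |CM| = 32.1 and M on the +y side, so M = (0.00, 32.1). The virtual corner opposite C is at (-40.6, 32.1). The tangent condition forces TD to be normal to ED and tangency of A1 to HM means the radius TH is perpendicular to HM, with radius 9.6, so the center T sits 9.6 in from both sides at T = (-31.0, 22.5). That places the tangent points at D = (-40.6, 22.5) on ED and H = (-31.0, 32.1) on HM. Then |CD| = |D − C| = 46.4.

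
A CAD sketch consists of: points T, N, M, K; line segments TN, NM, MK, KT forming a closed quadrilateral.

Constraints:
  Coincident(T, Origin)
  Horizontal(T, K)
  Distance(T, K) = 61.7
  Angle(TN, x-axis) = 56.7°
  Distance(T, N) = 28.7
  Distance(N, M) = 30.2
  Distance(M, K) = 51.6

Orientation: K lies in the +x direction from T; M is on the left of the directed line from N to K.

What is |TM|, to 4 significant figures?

58.60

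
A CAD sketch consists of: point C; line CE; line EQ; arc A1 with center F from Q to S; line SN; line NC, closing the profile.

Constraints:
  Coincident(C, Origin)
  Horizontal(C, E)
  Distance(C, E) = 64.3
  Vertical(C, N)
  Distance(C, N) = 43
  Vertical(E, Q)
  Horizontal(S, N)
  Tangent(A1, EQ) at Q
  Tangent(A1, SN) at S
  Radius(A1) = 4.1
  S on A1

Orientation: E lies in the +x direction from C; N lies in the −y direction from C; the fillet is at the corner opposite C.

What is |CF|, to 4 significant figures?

71.67

C and N share the same x with |CN| = 43.0 and N on the −y side, so N = (0.000, -43.00). The virtual corner opposite C is at (64.30, -43.00). A1 meets EQ tangentially, so FQ is at right angles to EQ and tangency of A1 to SN means the radius FS is perpendicular to SN, with radius 4.1, so the center F sits 4.1 in from both sides at F = (60.20, -38.90). Then |CF| = |F − C| = 71.67.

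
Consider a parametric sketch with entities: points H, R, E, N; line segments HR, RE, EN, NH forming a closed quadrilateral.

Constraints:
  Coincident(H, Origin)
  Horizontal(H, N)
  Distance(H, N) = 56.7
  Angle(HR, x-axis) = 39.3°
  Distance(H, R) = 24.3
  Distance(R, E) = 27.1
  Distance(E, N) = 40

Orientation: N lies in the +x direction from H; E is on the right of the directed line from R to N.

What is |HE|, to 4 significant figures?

21.85

Checks: |RE| = 27.10 ✓; |EN| = 40.00 ✓.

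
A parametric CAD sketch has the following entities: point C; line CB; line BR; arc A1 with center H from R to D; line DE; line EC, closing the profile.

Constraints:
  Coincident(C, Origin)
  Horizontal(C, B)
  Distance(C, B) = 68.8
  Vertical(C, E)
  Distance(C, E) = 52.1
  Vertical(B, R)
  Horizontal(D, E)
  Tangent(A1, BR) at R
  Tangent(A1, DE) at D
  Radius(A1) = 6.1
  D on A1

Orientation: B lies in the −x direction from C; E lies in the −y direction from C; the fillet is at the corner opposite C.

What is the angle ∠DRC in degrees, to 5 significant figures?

78.767°

C is at the origin; CB is horizontal with |CB| = 68.8 and B on the −x side, so B = (-68.800, 0.0000). C and E share the same x with |CE| = 52.1 and E on the −y side, so E = (0.0000, -52.100). The virtual corner opposite C is at (-68.800, -52.100). The tangent condition forces HR to be normal to BR and the tangent condition forces HD to be normal to DE, with radius 6.1, so the center H sits 6.1 in from both sides at H = (-62.700, -46.000). That places the tangent points at R = (-68.800, -46.000) on BR and D = (-62.700, -52.100) on DE. Then cos ∠DRC = RD·RC / (|RD||RC|), giving 78.767°.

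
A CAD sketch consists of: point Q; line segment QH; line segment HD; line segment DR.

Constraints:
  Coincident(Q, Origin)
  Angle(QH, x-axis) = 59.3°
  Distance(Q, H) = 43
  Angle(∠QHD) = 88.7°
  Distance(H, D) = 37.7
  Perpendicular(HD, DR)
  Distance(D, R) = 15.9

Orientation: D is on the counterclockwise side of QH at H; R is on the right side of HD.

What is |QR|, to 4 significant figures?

69.40

Q is at the origin; QH runs at 59.3° with length 43.0, so H = 43.0·(cos 59.3°, sin 59.3°) = (21.95, 36.97). ∠QHD = 88.7°, so HD runs at 59.3° + (180° − 88.7°) = 150.6° from the x-axis; with |HD| = 37.7, D = H + 37.7·(cos 150.6°, sin 150.6°) = (-10.89, 55.48). HD is perpendicular to DR; with |DR| = 15.9 on the right of HD, R = D + 15.9·(0.4909, 0.8712) = (-3.086, 69.33). Then |QR| = |R − Q| = 69.40.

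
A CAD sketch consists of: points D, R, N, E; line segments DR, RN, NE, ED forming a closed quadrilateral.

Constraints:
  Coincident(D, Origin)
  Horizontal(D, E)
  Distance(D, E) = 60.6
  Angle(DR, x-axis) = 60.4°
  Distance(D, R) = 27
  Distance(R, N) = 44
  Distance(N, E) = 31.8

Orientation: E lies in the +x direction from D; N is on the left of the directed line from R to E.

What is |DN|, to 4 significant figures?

64.79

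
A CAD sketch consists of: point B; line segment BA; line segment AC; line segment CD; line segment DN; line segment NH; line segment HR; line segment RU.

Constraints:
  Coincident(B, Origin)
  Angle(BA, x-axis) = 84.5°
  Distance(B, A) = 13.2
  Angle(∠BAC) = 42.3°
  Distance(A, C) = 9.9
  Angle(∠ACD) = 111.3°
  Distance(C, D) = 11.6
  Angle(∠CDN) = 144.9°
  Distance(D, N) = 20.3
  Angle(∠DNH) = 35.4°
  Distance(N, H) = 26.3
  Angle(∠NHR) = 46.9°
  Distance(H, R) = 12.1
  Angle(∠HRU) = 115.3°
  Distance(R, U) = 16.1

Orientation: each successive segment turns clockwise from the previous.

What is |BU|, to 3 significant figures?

17.8

B is at the origin; BA runs at 84.5° with length 13.2, so A = (1.27, 13.1). ∠BAC = 42.3° gives AC at -53.2° from the x-axis; with |AC| = 9.9, C = (7.20, 5.21). ∠ACD = 111.3° gives CD at -122° from the x-axis; with |CD| = 11.6, D = (1.07, -4.64). ∠CDN = 144.9° gives DN at -157° from the x-axis; with |DN| = 20.3, N = (-17.6, -12.6). ∠DNH = 35.4° gives NH at 58.4° from the x-axis; with |NH| = 26.3, H = (-3.84, 9.83). ∠NHR = 46.9° gives HR at -74.7° from the x-axis; with |HR| = 12.1, R = (-0.647, -1.84). ∠HRU = 115.3° gives RU at -139° from the x-axis; with |RU| = 16.1, U = (-12.9, -12.3). Then |BU| = |U − B| = 17.8.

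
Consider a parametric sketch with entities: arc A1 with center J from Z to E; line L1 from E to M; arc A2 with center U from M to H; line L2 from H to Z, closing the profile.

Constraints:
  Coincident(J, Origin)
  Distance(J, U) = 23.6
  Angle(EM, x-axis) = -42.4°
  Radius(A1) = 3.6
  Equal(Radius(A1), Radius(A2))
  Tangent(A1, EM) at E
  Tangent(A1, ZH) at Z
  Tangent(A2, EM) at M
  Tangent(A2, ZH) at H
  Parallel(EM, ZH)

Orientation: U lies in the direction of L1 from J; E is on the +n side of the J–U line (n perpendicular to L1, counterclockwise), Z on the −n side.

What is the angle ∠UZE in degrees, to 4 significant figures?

81.33°

J is at the origin and U lies 23.6 along u from J, so U = 23.6·u = (17.43, -15.91). Tangency of A1 to both parallel lines with radius 3.6 puts E and Z at J ± 3.6·n: E = (2.427, 2.658), Z = (-2.427, -2.658). Then cos ∠UZE = ZU·ZE / (|ZU||ZE|), giving 81.33°.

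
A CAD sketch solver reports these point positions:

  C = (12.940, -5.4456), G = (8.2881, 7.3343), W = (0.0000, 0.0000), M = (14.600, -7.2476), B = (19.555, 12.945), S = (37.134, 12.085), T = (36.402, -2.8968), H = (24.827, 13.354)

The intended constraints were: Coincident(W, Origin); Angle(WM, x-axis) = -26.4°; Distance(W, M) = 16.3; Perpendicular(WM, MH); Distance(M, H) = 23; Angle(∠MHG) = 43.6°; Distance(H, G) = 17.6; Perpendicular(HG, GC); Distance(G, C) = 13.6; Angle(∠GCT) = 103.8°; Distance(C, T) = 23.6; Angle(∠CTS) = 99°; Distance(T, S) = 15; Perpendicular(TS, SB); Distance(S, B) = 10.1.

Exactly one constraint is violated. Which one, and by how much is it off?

Distance(S, B) = 10.1 — off by 7.50.

W = (0.00, 0.00) ✓; WM at -26.40° ✓; |WM| = 16.30 ✓; ∠(WM, MH) = 90.00° ✓; |MH| = 23.00 ✓; ∠MHG = 43.60° ✓; |HG| = 17.60 ✓; ∠(HG, GC) = 90.00° ✓; |GC| = 13.60 ✓; ∠GCT = 103.8° ✓; |CT| = 23.60 ✓; ∠CTS = 99.00° ✓; |TS| = 15.00 ✓; ∠(TS, SB) = 90.00° ✓; |SB| = 17.60 ✗.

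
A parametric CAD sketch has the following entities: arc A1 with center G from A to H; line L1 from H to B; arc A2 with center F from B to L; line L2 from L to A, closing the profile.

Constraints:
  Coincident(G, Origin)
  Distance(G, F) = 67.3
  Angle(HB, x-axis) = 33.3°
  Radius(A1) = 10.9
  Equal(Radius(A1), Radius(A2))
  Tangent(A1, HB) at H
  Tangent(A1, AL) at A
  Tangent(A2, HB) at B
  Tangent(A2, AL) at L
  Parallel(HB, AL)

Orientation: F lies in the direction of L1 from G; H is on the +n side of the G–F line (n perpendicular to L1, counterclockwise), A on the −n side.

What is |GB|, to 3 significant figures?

68.2

The slot axis is L1's direction at 33.3°, so u = (cos 33.3°, sin 33.3°) = (0.836, 0.549) and n = (−sin 33.3°, cos 33.3°) = (-0.549, 0.836). G is at the origin and F lies 67.3 along u from G, so F = 67.3·u = (56.2, 36.9). Tangency of A1 to both parallel lines with radius 10.9 puts H and A at G ± 10.9·n: H = (-5.98, 9.11), A = (5.98, -9.11). Equal radii place B and L the same way about F: B = F + 10.9·n = (50.3, 46.1), L = F − 10.9·n = (62.2, 27.8). Then |GB| = |B − G| = 68.2.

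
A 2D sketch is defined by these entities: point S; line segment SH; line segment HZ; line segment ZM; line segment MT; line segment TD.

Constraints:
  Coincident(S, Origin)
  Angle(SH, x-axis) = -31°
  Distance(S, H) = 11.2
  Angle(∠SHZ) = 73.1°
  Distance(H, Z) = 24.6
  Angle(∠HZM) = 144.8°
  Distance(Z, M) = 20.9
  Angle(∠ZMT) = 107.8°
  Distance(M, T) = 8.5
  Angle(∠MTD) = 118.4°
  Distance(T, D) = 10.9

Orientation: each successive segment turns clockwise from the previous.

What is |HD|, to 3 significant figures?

36.1

S is at the origin; SH runs at -31.0° with length 11.2, so H = (9.60, -5.77). ∠SHZ = 73.1° gives HZ at -138° from the x-axis; with |HZ| = 24.6, Z = (-8.65, -22.3). ∠HZM = 144.8° gives ZM at -173° from the x-axis; with |ZM| = 20.9, M = (-29.4, -24.8). ∠ZMT = 107.8° gives MT at 115° from the x-axis; with |MT| = 8.5, T = (-33.0, -17.0). ∠MTD = 118.4° gives TD at 53.1° from the x-axis; with |TD| = 10.9, D = (-26.4, -8.33). Then |HD| = |D − H| = 36.1.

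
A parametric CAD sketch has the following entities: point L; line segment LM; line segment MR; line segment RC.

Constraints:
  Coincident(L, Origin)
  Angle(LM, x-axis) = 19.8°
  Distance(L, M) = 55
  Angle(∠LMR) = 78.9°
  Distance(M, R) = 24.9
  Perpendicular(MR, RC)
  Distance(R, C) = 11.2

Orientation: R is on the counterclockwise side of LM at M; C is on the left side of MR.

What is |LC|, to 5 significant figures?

45.102

L is at the origin; LM runs at 19.8° with length 55.0, so M = 55.0·(cos 19.8°, sin 19.8°) = (51.748, 18.631). ∠LMR = 78.9°, so MR runs at 19.8° + (180° − 78.9°) = 120.90° from the x-axis; with |MR| = 24.9, R = M + 24.9·(cos 120.90°, sin 120.90°) = (38.961, 39.996). The perpendicularity gives RC at right angles to MR; with |RC| = 11.2 on the left of MR, C = R + 11.2·(-0.85806, -0.51354) = (29.351, 34.245). Then |LC| = |C − L| = 45.102.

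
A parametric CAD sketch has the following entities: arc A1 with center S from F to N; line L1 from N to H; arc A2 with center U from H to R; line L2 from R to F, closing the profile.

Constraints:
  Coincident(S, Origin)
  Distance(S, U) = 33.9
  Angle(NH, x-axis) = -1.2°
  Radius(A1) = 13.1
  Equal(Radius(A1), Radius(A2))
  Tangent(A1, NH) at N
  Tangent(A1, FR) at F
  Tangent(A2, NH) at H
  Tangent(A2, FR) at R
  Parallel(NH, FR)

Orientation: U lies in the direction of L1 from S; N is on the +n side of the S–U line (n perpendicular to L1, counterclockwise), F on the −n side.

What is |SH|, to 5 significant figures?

36.343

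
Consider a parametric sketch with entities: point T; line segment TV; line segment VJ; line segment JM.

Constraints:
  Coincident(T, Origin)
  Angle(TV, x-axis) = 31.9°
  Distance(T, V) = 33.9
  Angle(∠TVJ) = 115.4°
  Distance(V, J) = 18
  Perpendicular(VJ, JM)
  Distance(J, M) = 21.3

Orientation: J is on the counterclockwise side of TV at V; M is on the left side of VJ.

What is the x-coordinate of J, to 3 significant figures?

26.7

T is at the origin; TV runs at 31.9° with length 33.9, so V = 33.9·(cos 31.9°, sin 31.9°) = (28.8, 17.9). ∠TVJ = 115.4°, so VJ runs at 31.9° + (180° − 115.4°) = 96.5° from the x-axis; with |VJ| = 18.0, J = V + 18.0·(cos 96.5°, sin 96.5°) = (26.7, 35.8). So J.x = 26.7.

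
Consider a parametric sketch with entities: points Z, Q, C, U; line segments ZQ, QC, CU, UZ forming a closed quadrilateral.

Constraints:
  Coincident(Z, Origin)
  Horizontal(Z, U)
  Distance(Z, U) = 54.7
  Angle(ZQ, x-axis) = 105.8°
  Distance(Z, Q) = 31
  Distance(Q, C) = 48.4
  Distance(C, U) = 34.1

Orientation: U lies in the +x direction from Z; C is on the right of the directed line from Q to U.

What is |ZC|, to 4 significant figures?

23.07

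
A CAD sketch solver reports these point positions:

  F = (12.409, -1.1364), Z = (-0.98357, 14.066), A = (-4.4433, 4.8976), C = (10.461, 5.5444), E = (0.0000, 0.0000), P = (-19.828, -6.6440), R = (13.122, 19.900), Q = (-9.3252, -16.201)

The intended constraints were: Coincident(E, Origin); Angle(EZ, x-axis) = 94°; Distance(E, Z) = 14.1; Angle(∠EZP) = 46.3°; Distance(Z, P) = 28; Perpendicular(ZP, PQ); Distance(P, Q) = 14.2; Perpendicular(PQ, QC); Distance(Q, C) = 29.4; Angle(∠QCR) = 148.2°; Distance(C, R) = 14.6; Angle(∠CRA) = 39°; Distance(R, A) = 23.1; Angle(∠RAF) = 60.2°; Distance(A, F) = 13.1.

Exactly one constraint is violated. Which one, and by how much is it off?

Distance(A, F) = 13.1 — off by 4.80.

E = (0.00, 0.00) ✓; EZ at 94.00° ✓; |EZ| = 14.10 ✓; ∠EZP = 46.30° ✓; |ZP| = 28.00 ✓; ∠(ZP, PQ) = 90.00° ✓; |PQ| = 14.20 ✓; ∠(PQ, QC) = 90.00° ✓; |QC| = 29.40 ✓; ∠QCR = 148.2° ✓; |CR| = 14.60 ✓; ∠CRA = 39.00° ✓; |RA| = 23.10 ✓; ∠RAF = 60.20° ✓; |AF| = 17.90 ✗.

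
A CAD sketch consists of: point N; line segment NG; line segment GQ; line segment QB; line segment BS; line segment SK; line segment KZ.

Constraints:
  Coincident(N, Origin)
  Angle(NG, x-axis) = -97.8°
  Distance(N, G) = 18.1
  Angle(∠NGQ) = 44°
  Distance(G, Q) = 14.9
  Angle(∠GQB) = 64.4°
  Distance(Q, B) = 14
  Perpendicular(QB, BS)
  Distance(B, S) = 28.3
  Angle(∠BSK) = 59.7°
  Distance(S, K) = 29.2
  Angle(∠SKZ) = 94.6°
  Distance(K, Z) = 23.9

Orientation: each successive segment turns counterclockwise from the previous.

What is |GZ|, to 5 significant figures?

22.611

N is at the origin; NG runs at -97.8° with length 18.1, so G = (-2.4565, -17.933). ∠NGQ = 44.0° gives GQ at 38.200° from the x-axis; with |GQ| = 14.9, Q = (9.2528, -8.7183). ∠GQB = 64.4° gives QB at 153.80° from the x-axis; with |QB| = 14.0, B = (-3.3088, -2.5372). QB is perpendicular to BS, so BS runs at -116.20°; with |BS| = 28.3, S = (-15.803, -27.930). ∠BSK = 59.7° gives SK at 4.1000° from the x-axis; with |SK| = 29.2, K = (13.322, -25.842). ∠SKZ = 94.6° gives KZ at 89.500° from the x-axis; with |KZ| = 23.9, Z = (13.530, -1.9428). Then |GZ| = |Z − G| = 22.611.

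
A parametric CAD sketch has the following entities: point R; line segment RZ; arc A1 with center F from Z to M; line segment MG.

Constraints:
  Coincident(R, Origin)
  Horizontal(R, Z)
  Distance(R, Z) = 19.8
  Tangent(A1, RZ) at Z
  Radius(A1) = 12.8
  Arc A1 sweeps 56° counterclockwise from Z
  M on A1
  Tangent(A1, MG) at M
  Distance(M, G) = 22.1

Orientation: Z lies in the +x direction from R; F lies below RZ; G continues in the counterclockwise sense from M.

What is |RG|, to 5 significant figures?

24.173

R is at the origin; R and Z share the same y with |RZ| = 19.8 and Z on the +x side, so Z = (19.800, 0.0000). Tangency of A1 to RZ means the radius FZ is perpendicular to RZ, so F = Z + (0, -12.8) = (19.800, -12.800). On A1, Z sits at bearing 90° from F; a 56° counterclockwise sweep puts M at bearing 146°, so M = F + 12.8·(cos 146°, sin 146°) = (9.1883, -5.6423). Since A1 is tangent to MG there, FM ⟂ MG, so MG runs along (−sin 146°, cos 146°); with |MG| = 22.1, G = (-3.1698, -23.964). Then |RG| = |G − R| = 24.173.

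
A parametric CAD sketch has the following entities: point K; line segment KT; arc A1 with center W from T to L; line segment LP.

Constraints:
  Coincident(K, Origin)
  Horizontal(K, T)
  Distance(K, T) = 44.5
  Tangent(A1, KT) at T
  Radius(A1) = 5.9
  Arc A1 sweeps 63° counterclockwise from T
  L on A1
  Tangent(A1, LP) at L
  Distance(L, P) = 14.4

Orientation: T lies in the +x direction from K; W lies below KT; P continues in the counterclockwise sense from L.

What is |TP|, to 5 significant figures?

19.919

K is at the origin; KT is horizontal with |KT| = 44.5 and T on the +x side, so T = (44.500, 0.0000). A1 meets KT tangentially, so WT is at right angles to KT, so W = T + (0, -5.9) = (44.500, -5.9000). On A1, T sits at bearing 90° from W; a 63° counterclockwise sweep puts L at bearing 153°, so L = W + 5.9·(cos 153°, sin 153°) = (39.243, -3.2215). Since A1 is tangent to LP there, WL ⟂ LP, so LP runs along (−sin 153°, cos 153°); with |LP| = 14.4, P = (32.706, -16.052). Then |TP| = |P − T| = 19.919.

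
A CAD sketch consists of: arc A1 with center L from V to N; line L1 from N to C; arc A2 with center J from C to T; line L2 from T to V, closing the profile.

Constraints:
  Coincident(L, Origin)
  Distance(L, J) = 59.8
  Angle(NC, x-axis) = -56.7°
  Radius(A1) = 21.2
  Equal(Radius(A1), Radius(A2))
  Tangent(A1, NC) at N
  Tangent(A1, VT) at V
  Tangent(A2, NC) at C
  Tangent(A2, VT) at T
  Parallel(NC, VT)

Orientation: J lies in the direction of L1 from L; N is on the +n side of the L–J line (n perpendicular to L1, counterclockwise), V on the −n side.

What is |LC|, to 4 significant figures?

63.45

The slot axis is L1's direction at -56.7°, so u = (cos -56.7°, sin -56.7°) = (0.5490, -0.8358) and n = (−sin -56.7°, cos -56.7°) = (0.8358, 0.5490). L is at the origin and J lies 59.8 along u from L, so J = 59.8·u = (32.83, -49.98). Tangency of A1 to both parallel lines with radius 21.2 puts N and V at L ± 21.2·n: N = (17.72, 11.64), V = (-17.72, -11.64). Equal radii place C and T the same way about J: C = J + 21.2·n = (50.55, -38.34), T = J − 21.2·n = (15.11, -61.62). Then |LC| = |C − L| = 63.45.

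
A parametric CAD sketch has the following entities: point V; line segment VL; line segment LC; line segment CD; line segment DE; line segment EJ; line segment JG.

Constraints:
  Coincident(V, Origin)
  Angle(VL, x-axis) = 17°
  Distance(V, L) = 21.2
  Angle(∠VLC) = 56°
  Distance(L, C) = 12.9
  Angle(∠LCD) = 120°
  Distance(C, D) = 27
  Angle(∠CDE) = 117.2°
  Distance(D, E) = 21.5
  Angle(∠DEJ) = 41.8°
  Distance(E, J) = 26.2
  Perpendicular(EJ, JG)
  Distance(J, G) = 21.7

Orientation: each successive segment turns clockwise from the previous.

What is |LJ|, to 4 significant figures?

18.87

V is at the origin; VL runs at 17.0° with length 21.2, so L = (20.27, 6.198). ∠VLC = 56.0° gives LC at -107.0° from the x-axis; with |LC| = 12.9, C = (16.50, -6.138). ∠LCD = 120.0° gives CD at -167.0° from the x-axis; with |CD| = 27.0, D = (-9.806, -12.21). ∠CDE = 117.2° gives DE at 130.2° from the x-axis; with |DE| = 21.5, E = (-23.68, 4.210). ∠DEJ = 41.8° gives EJ at -8.000° from the x-axis; with |EJ| = 26.2, J = (2.262, 0.5635). Then |LJ| = |J − L| = 18.87.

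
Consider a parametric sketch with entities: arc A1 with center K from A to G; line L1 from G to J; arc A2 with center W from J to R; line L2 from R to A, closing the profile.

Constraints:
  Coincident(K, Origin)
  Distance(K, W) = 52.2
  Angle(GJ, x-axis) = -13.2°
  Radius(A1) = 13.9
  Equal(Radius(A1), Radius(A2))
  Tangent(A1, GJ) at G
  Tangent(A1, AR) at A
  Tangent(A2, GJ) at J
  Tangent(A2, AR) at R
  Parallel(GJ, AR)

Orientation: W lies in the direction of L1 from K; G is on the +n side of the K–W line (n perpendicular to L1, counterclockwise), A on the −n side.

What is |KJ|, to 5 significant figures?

54.019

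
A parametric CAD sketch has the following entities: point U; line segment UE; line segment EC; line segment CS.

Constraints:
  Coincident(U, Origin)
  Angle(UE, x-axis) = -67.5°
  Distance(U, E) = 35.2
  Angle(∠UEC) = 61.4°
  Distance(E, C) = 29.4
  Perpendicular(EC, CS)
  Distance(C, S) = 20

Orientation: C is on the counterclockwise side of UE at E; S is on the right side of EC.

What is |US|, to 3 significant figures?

52.4

U is at the origin; UE runs at -67.5° with length 35.2, so E = 35.2·(cos -67.5°, sin -67.5°) = (13.5, -32.5). ∠UEC = 61.4°, so EC runs at -67.5° + (180° − 61.4°) = 51.1° from the x-axis; with |EC| = 29.4, C = E + 29.4·(cos 51.1°, sin 51.1°) = (31.9, -9.64). EC is perpendicular to CS; with |CS| = 20.0 on the right of EC, S = C + 20.0·(0.778, -0.628) = (47.5, -22.2). Then |US| = |S − U| = 52.4.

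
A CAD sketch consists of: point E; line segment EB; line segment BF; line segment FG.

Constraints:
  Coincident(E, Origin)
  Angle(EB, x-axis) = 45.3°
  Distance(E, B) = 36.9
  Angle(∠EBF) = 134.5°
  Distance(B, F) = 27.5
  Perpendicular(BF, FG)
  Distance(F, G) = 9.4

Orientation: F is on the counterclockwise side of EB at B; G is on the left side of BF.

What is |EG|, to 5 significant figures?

55.981

∠EBF = 134.5°, so BF runs at 45.3° + (180° − 134.5°) = 90.800° from the x-axis; with |BF| = 27.5, F = B + 27.5·(cos 90.800°, sin 90.800°) = (25.571, 53.726). The perpendicularity gives FG at right angles to BF; with |FG| = 9.4 on the left of BF, G = F + 9.4·(-0.99990, -0.013962) = (16.172, 53.595). Then |EG| = |G − E| = 55.981.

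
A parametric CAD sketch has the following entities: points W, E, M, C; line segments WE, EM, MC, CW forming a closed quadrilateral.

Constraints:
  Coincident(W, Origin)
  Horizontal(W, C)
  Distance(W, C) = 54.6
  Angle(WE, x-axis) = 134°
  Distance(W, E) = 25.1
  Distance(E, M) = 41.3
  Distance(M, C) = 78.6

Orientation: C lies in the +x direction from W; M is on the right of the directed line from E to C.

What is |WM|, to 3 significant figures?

30.9

W is at the origin; WC is horizontal with |WC| = 54.6 and C in +x, so C = (54.6, 0). WE runs at 134.0° with |WE| = 25.1, so E = (-17.4, 18.1). M is determined by |EM| = 41.3 and |MC| = 78.6 together: it lies at the intersection of circle(E, 41.3) and circle(C, 78.6). With |EC| = 74.3, the foot of the radical line on EC is 7.02 from E and the perpendicular offset is √(41.3² − 7.02²) = 40.7. Taking the right-of-EC solution: M = (-20.5, -23.1).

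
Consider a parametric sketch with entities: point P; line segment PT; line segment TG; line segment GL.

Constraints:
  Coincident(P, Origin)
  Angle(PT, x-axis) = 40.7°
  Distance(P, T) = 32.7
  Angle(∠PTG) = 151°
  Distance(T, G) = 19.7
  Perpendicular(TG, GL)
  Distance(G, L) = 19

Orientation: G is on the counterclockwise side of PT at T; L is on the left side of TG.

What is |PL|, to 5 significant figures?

48.402

P is at the origin; PT runs at 40.7° with length 32.7, so T = 32.7·(cos 40.7°, sin 40.7°) = (24.791, 21.324). ∠PTG = 151.0°, so TG runs at 40.7° + (180° − 151.0°) = 69.700° from the x-axis; with |TG| = 19.7, G = T + 19.7·(cos 69.700°, sin 69.700°) = (31.626, 39.800). TG ⟂ GL; with |GL| = 19.0 on the left of TG, L = G + 19.0·(-0.93789, 0.34694) = (13.806, 46.392). Then |PL| = |L − P| = 48.402.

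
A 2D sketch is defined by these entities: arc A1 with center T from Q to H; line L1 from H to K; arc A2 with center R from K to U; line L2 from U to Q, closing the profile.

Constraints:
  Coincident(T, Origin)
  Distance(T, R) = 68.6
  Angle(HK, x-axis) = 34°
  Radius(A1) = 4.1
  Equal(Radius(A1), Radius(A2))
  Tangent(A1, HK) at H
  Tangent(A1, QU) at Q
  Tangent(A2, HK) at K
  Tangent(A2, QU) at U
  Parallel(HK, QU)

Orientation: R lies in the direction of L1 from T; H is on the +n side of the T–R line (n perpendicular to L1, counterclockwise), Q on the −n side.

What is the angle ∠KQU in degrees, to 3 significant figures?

6.82°

Tangency of A1 to both parallel lines with radius 4.1 puts H and Q at T ± 4.1·n: H = (-2.29, 3.40), Q = (2.29, -3.40). Equal radii place K and U the same way about R: K = R + 4.1·n = (54.6, 41.8), U = R − 4.1·n = (59.2, 35.0). Then cos ∠KQU = QK·QU / (|QK||QU|), giving 6.82°.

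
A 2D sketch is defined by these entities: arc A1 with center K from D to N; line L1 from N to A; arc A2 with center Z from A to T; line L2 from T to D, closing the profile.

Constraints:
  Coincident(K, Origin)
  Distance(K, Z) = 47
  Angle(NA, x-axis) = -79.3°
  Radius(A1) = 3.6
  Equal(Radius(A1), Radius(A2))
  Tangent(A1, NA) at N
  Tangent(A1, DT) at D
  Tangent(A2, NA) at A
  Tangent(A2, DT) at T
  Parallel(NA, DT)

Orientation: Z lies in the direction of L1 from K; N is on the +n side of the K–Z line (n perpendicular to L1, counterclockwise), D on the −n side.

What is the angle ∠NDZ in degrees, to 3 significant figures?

85.6°

The slot axis is L1's direction at -79.3°, so u = (cos -79.3°, sin -79.3°) = (0.186, -0.983) and n = (−sin -79.3°, cos -79.3°) = (0.983, 0.186). K is at the origin and Z lies 47.0 along u from K, so Z = 47.0·u = (8.73, -46.2). Tangency of A1 to both parallel lines with radius 3.6 puts N and D at K ± 3.6·n: N = (3.54, 0.668), D = (-3.54, -0.668). Then cos ∠NDZ = DN·DZ / (|DN||DZ|), giving 85.6°.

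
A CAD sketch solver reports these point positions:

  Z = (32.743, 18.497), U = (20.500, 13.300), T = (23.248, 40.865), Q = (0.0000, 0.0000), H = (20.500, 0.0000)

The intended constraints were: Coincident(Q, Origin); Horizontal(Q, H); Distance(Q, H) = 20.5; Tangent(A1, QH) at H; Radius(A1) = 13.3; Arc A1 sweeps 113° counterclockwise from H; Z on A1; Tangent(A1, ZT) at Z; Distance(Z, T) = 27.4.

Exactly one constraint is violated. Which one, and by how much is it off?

Distance(Z, T) = 27.4 — off by 3.10.

Q = (0.00, 0.00) ✓; Q.y = 0.00, H.y = 0.00 ✓; |QH| = 20.50 ✓; ∠(UH, HQ) = 90.00° ✓; |UH| = 13.30 ✓; bearing(U→Z) − bearing(U→H) = 113.0° ✓; |UZ| = 13.30 ✓; ∠(UZ, ZT) = 90.00° ✓; |ZT| = 24.30 ✗.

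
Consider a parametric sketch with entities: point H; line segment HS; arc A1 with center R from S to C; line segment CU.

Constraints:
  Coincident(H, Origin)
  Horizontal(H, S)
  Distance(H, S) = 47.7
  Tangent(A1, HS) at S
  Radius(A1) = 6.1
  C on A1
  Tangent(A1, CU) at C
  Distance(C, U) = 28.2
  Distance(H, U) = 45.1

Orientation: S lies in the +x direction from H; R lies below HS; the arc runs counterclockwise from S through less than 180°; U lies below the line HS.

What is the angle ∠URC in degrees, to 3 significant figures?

77.8°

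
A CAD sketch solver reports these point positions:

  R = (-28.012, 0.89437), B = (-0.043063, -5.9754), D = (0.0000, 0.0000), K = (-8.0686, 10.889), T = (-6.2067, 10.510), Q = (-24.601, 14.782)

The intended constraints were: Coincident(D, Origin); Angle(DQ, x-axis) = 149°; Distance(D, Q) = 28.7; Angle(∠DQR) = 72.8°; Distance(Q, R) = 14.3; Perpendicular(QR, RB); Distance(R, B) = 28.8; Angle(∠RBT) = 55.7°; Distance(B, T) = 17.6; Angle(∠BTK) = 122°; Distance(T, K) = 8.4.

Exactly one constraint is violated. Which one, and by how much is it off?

Distance(T, K) = 8.4 — off by 6.50.

D = (0.00, 0.00) ✓; DQ at 149.0° ✓; |DQ| = 28.70 ✓; ∠DQR = 72.80° ✓; |QR| = 14.30 ✓; ∠(QR, RB) = 90.00° ✓; |RB| = 28.80 ✓; ∠RBT = 55.70° ✓; |BT| = 17.60 ✓; ∠BTK = 122.0° ✓; |TK| = 1.900 ✗.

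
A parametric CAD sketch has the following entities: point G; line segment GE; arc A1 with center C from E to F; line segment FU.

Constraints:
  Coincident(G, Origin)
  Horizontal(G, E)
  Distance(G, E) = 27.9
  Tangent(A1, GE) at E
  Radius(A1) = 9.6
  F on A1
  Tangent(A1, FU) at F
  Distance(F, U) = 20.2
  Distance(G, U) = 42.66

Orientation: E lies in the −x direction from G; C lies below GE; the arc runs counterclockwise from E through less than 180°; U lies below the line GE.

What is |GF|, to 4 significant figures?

39.07

G is at the origin; GE is horizontal with |GE| = 27.9 and E on the −x side, so E = (-27.90, 0.000). Tangency of A1 to GE means the radius CE is perpendicular to GE, so C = E + (0, -9.6) = (-27.90, -9.600). Since CF ⟂ FU (tangency), |CU| = √(9.6² + 20.2²) = 22.37 regardless of where F sits on A1. So U lies on both circle(G, 42.66) and circle(C, 22.37); the below-GE intersection is U = (-28.25, -31.96). F is the foot of the tangent from U: F = (-36.63, -13.58).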